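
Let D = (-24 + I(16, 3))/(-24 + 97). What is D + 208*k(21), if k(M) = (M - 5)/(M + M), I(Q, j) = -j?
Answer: 120905/1533 ≈ 78.868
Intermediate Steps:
k(M) = (-5 + M)/(2*M) (k(M) = (-5 + M)/((2*M)) = (-5 + M)*(1/(2*M)) = (-5 + M)/(2*M))
D = -27/73 (D = (-24 - 1*3)/(-24 + 97) = (-24 - 3)/73 = -27*1/73 = -27/73 ≈ -0.36986)
D + 208*k(21) = -27/73 + 208*((½)*(-5 + 21)/21) = -27/73 + 208*((½)*(1/21)*16) = -27/73 + 208*(8/21) = -27/73 + 1664/21 = 120905/1533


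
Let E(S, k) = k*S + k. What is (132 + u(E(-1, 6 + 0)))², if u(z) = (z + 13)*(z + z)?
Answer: 17424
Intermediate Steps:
E(S, k) = k + S*k (E(S, k) = S*k + k = k + S*k)
u(z) = 2*z*(13 + z) (u(z) = (13 + z)*(2*z) = 2*z*(13 + z))
(132 + u(E(-1, 6 + 0)))² = (132 + 2*((6 + 0)*(1 - 1))*(13 + (6 + 0)*(1 - 1)))² = (132 + 2*(6*0)*(13 + 6*0))² = (132 + 2*0*(13 + 0))² = (132 + 2*0*13)² = (132 + 0)² = 132² = 17424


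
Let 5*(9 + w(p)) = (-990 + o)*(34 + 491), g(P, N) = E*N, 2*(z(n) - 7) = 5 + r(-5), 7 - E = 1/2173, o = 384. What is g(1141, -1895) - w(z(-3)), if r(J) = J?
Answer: 109464597/2173 ≈ 50375.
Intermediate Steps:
E = 15210/2173 (E = 7 - 1/2173 = 15210/2173 ≈ 6.9995)
z(n) = 7 (z(n) = 7 + (5 - 5)/2 = 7 + (½)*0 = 7 + 0 = 7)
g(P, N) = 15210*N/2173
w(p) = -63639 (w(p) = -9 + ((-990 + 384)*(34 + 491))/5 = -9 + (-606*525)/5 = -9 + (⅕)*(-318150) = -9 - 63630 = -63639)
g(1141, -1895) - w(z(-3)) = (15210/2173)*(-1895) - 1*(-63639) = -28822950/2173 + 63639 = 109464597/2173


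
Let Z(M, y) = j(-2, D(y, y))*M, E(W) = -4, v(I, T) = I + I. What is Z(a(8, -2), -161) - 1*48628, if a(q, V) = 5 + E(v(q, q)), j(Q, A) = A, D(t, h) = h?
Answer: -48789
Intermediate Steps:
v(I, T) = 2*I
a(q, V) = 1 (a(q, V) = 5 - 4 = 1)
Z(M, y) = M*y (Z(M, y) = y*M = M*y)
Z(a(8, -2), -161) - 1*48628 = 1*(-161) - 1*48628 = -161 - 48628 = -48789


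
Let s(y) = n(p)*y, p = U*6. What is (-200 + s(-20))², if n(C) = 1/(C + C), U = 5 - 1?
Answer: 5784025/144 ≈ 40167.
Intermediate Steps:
U = 4
p = 24 (p = 4*6 = 24)
n(C) = 1/(2*C)
s(y) = y/48 (s(y) = ((½)/24)*y = ((½)*(1/24))*y = y/48)
(-200 + s(-20))² = (-200 + (1/48)*(-20))² = (-200 - 5/12)² = (-2405/12)² = 5784025/144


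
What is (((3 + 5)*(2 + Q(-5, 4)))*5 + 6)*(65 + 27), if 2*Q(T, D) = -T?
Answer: 17112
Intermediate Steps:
Q(T, D) = -T/2 (Q(T, D) = (-T)/2 = -T/2)
(((3 + 5)*(2 + Q(-5, 4)))*5 + 6)*(65 + 27) = (((3 + 5)*(2 - ½*(-5)))*5 + 6)*(65 + 27) = ((8*(2 + 5/2))*5 + 6)*92 = ((8*(9/2))*5 + 6)*92 = (36*5 + 6)*92 = (180 + 6)*92 = 186*92 = 17112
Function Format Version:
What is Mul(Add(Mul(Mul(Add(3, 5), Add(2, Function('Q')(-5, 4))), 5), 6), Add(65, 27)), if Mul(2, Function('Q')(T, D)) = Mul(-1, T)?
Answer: 17112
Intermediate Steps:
Function('Q')(T, D) = Mul(Rational(-1, 2), T) (Function('Q')(T, D) = Mul(Rational(1, 2), Mul(-1, T)) = Mul(Rational(-1, 2), T))
Mul(Add(Mul(Mul(Add(3, 5), Add(2, Function('Q')(-5, 4))), 5), 6), Add(65, 27)) = Mul(Add(Mul(Mul(Add(3, 5), Add(2, Mul(Rational(-1, 2), -5))), 5), 6), Add(65, 27)) = Mul(Add(Mul(Mul(8, Add(2, Rational(5, 2))), 5), 6), 92) = Mul(Add(Mul(Mul(8, Rational(9, 2)), 5), 6), 92) = Mul(Add(Mul(36, 5), 6), 92) = Mul(Add(180, 6), 92) = Mul(186, 92) = 17112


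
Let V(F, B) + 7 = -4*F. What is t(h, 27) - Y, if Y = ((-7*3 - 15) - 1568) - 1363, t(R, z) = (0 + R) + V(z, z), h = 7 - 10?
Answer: 2849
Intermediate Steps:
V(F, B) = -7 - 4*F
h = -3
t(R, z) = -7 + R - 4*z (t(R, z) = (0 + R) + (-7 - 4*z) = R + (-7 - 4*z) = -7 + R - 4*z)
Y = -2967 (Y = ((-21 - 15) - 1568) - 1363 = (-36 - 1568) - 1363 = -1604 - 1363 = -2967)
t(h, 27) - Y = (-7 - 3 - 4*27) - 1*(-2967) = (-7 - 3 - 108) + 2967 = -118 + 2967 = 2849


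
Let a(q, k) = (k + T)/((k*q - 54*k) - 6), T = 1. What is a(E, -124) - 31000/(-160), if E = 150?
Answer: 1538457/7940 ≈ 193.76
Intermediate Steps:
a(q, k) = (1 + k)/(-6 - 54*k + k*q) (a(q, k) = (k + 1)/((k*q - 54*k) - 6) = (1 + k)/((-54*k + k*q) - 6) = (1 + k)/(-6 - 54*k + k*q))
a(E, -124) - 31000/(-160) = (1 - 124)/(-6 - 54*(-124) - 124*150) - 31000/(-160) = -123/(-6 + 6696 - 18600) - 31000*(-1/160) = -123/(-11910) + 775/4 = -1/11910*(-123) + 775/4 = 41/3970 + 775/4 = 1538457/7940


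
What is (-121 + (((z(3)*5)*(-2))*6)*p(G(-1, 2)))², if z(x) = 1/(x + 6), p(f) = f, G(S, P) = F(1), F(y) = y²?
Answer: 146689/9 ≈ 16299.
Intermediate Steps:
G(S, P) = 1 (G(S, P) = 1² = 1)
z(x) = 1/(6 + x)
(-121 + (((z(3)*5)*(-2))*6)*p(G(-1, 2)))² = (-121 + (((5/(6 + 3))*(-2))*6)*1)² = (-121 + (((5/9)*(-2))*6)*1)² = (-121 - 10/9*6*1)² = (-121 - 20/3*1)² = (-121 - 20/3)² = (-383/3)² = 146689/9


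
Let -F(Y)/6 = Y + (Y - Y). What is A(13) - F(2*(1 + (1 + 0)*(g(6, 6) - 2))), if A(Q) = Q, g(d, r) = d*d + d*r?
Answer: 865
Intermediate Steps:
g(d, r) = d² + d*r
F(Y) = -6*Y (F(Y) = -6*(Y + (Y - Y)) = -6*(Y + 0) = -6*Y)
A(13) - F(2*(1 + (1 + 0)*(g(6, 6) - 2))) = 13 - (-6)*2*(1 + (1 + 0)*(6*(6 + 6) - 2)) = 13 - (-6)*2*(1 + 1*(6*12 - 2)) = 13 - (-6)*2*(1 + 1*(72 - 2)) = 13 - (-6)*2*(1 + 1*70) = 13 - (-6)*2*(1 + 70) = 13 - (-6)*2*71 = 13 - (-6)*142 = 13 - 1*(-852) = 13 + 852 = 865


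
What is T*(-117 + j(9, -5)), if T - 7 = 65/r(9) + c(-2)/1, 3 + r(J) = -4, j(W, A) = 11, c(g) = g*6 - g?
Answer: 9116/7 ≈ 1302.3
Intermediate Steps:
c(g) = 5*g (c(g) = 6*g - g = 5*g)
r(J) = -7 (r(J) = -3 - 4 = -7)
T = -86/7 (T = 7 + (65/(-7) + (5*(-2))/1) = 7 + (65*(-⅐) - 10*1) = 7 + (-65/7 - 10) = 7 - 135/7 = -86/7 ≈ -12.286)
T*(-117 + j(9, -5)) = -86*(-117 + 11)/7 = -86/7*(-106) = 9116/7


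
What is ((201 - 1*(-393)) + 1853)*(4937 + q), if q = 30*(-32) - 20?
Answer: 9682779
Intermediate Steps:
q = -980 (q = -960 - 20 = -980)
((201 - 1*(-393)) + 1853)*(4937 + q) = ((201 - 1*(-393)) + 1853)*(4937 - 980) = ((201 + 393) + 1853)*3957 = (594 + 1853)*3957 = 2447*3957 = 9682779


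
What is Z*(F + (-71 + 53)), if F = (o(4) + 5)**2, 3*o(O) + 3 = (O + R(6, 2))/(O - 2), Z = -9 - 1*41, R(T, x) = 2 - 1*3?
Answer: -225/2 ≈ -112.50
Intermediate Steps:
R(T, x) = -1 (R(T, x) = 2 - 3 = -1)
Z = -50 (Z = -9 - 41 = -50)
o(O) = -1 + (-1 + O)/(3*(-2 + O)) (o(O) = -1 + ((O - 1)/(O - 2))/3 = -1 + ((-1 + O)/(-2 + O))/3 = -1 + (-1 + O)/(3*(-2 + O)))
F = 81/4 (F = ((5 - 2*4)/(3*(-2 + 4)) + 5)**2 = ((1/3)*(5 - 8)/2 + 5)**2 = ((1/3)*(1/2)*(-3) + 5)**2 = (-1/2 + 5)**2 = (9/2)**2 = 81/4 ≈ 20.250)
Z*(F + (-71 + 53)) = -50*(81/4 + (-71 + 53)) = -50*(81/4 - 18) = -50*9/4 = -225/2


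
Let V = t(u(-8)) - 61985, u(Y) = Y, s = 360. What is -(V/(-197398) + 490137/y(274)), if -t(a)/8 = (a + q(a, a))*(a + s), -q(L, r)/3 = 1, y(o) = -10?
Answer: 24187938359/493495 ≈ 49014.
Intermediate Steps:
q(L, r) = -3 (q(L, r) = -3*1 = -3)
t(a) = -8*(-3 + a)*(360 + a) (t(a) = -8*(a - 3)*(a + 360) = -8*(-3 + a)*(360 + a))
V = -31009 (V = (8640 - 2856*(-8) - 8*(-8)**2) - 61985 = (8640 + 22848 - 8*64) - 61985 = (8640 + 22848 - 512) - 61985 = 30976 - 61985 = -31009)
-(V/(-197398) + 490137/y(274)) = -(-31009/(-197398) + 490137/(-10)) = -(-31009*(-1/197398) + 490137*(-1/10)) = -(31009/197398 - 490137/10) = -1*(-24187938359/493495) = 24187938359/493495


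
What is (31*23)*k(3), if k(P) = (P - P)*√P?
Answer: 0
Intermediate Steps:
k(P) = 0 (k(P) = 0*√P = 0)
(31*23)*k(3) = (31*23)*0 = 713*0 = 0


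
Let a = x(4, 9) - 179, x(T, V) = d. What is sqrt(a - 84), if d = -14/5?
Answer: I*sqrt(6645)/5 ≈ 16.303*I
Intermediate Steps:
d = -14/5 (d = -14*1/5 = -14/5 ≈ -2.8000)
x(T, V) = -14/5
a = -909/5 (a = -14/5 - 179 = -909/5 ≈ -181.80)
sqrt(a - 84) = sqrt(-909/5 - 84) = sqrt(-1329/5) = I*sqrt(6645)/5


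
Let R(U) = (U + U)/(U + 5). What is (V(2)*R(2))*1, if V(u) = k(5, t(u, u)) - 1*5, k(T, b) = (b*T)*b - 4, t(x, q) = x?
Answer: 44/7 ≈ 6.2857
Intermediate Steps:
k(T, b) = -4 + T*b² (k(T, b) = (T*b)*b - 4 = T*b² - 4 = -4 + T*b²)
V(u) = -9 + 5*u² (V(u) = (-4 + 5*u²) - 1*5 = (-4 + 5*u²) - 5 = -9 + 5*u²)
R(U) = 2*U/(5 + U) (R(U) = (2*U)/(5 + U) = 2*U/(5 + U))
(V(2)*R(2))*1 = ((-9 + 5*2²)*(2*2/(5 + 2)))*1 = ((-9 + 5*4)*(2*2/7))*1 = ((-9 + 20)*(2*2*(⅐)))*1 = (11*(4/7))*1 = (44/7)*1 = 44/7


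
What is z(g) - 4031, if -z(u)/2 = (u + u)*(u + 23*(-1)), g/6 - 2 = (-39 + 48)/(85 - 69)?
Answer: -56993/16 ≈ -3562.1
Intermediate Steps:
g = 123/8 (g = 12 + 6*((-39 + 48)/(85 - 69)) = 12 + 6*(9/16) = 12 + 27/8 = 123/8 ≈ 15.375)
z(u) = -4*u*(-23 + u) (z(u) = -2*(u + u)*(u + 23*(-1)) = -2*2*u*(u - 23) = -2*2*u*(-23 + u) = -4*u*(-23 + u))
z(g) - 4031 = 4*(123/8)*(23 - 1*123/8) - 4031 = 4*(123/8)*(23 - 123/8) - 4031 = 4*(123/8)*(61/8) - 4031 = 7503/16 - 4031 = -56993/16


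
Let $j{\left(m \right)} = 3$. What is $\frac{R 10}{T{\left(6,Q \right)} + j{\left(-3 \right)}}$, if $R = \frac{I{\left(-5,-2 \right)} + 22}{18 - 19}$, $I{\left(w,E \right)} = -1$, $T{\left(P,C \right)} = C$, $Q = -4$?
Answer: $210$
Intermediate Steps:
$R = -21$ ($R = \frac{-1 + 22}{18 - 19} = \frac{21}{-1} = 21 \left(-1\right) = -21$)
$\frac{R 10}{T{\left(6,Q \right)} + j{\left(-3 \right)}} = \frac{\left(-21\right) 10}{-4 + 3} = - \frac{210}{-1} = \left(-210\right) \left(-1\right) = 210$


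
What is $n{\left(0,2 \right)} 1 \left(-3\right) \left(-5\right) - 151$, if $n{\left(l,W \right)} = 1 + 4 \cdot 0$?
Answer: $-136$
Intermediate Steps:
$n{\left(l,W \right)} = 1$ ($n{\left(l,W \right)} = 1 + 0 = 1$)
$n{\left(0,2 \right)} 1 \left(-3\right) \left(-5\right) - 151 = 1 \cdot 1 \left(-3\right) \left(-5\right) - 151 = 1 \left(\left(-3\right) \left(-5\right)\right) - 151 = 1 \cdot 15 - 151 = 15 - 151 = -136$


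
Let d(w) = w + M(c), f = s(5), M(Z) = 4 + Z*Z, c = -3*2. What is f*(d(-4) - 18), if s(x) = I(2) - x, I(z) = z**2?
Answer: -18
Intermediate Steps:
c = -6
s(x) = 4 - x (s(x) = 2**2 - x = 4 - x)
M(Z) = 4 + Z**2
f = -1 (f = 4 - 1*5 = 4 - 5 = -1)
d(w) = 40 + w (d(w) = w + (4 + (-6)**2) = w + (4 + 36) = w + 40 = 40 + w)
f*(d(-4) - 18) = -((40 - 4) - 18) = -(36 - 18) = -1*18 = -18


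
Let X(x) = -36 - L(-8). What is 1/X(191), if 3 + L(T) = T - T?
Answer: -1/33 ≈ -0.030303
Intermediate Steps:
L(T) = -3 (L(T) = -3 + (T - T) = -3 + 0 = -3)
X(x) = -33 (X(x) = -36 - 1*(-3) = -36 + 3 = -33)
1/X(191) = 1/(-33) = -1/33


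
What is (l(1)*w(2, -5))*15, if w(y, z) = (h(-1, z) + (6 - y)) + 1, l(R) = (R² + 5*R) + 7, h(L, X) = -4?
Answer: 195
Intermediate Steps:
l(R) = 7 + R² + 5*R
w(y, z) = 3 - y (w(y, z) = (-4 + (6 - y)) + 1 = (2 - y) + 1 = 3 - y)
(l(1)*w(2, -5))*15 = ((7 + 1² + 5*1)*(3 - 1*2))*15 = ((7 + 1 + 5)*(3 - 2))*15 = (13*1)*15 = 13*15 = 195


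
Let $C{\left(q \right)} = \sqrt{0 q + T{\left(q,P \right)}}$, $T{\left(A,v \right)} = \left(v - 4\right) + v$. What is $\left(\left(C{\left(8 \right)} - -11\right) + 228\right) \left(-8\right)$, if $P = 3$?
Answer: $-1912 - 8 \sqrt{2} \approx -1923.3$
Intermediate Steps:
$T{\left(A,v \right)} = -4 + 2 v$ ($T{\left(A,v \right)} = \left(-4 + v\right) + v = -4 + 2 v$)
$C{\left(q \right)} = \sqrt{2}$ ($C{\left(q \right)} = \sqrt{0 q + \left(-4 + 2 \cdot 3\right)} = \sqrt{0 + \left(-4 + 6\right)} = \sqrt{0 + 2} = \sqrt{2}$)
$\left(\left(C{\left(8 \right)} - -11\right) + 228\right) \left(-8\right) = \left(\left(\sqrt{2} - -11\right) + 228\right) \left(-8\right) = \left(\left(\sqrt{2} + 11\right) + 228\right) \left(-8\right) = \left(\left(11 + \sqrt{2}\right) + 228\right) \left(-8\right) = \left(239 + \sqrt{2}\right) \left(-8\right) = -1912 - 8 \sqrt{2}$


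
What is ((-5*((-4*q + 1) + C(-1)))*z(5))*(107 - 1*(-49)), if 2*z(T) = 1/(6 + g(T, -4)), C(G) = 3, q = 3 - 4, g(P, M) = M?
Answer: -1560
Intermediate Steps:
q = -1
z(T) = 1/4 (z(T) = 1/(2*(6 - 4)) = (1/2)/2 = (1/2)*(1/2) = 1/4)
((-5*((-4*q + 1) + C(-1)))*z(5))*(107 - 1*(-49)) = (-5*((-4*(-1) + 1) + 3)*(1/4))*(107 - 1*(-49)) = (-5*((4 + 1) + 3)*(1/4))*(107 + 49) = (-5*(5 + 3)*(1/4))*156 = (-5*8*(1/4))*156 = -40*1/4*156 = -10*156 = -1560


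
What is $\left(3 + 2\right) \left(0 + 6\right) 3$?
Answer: $90$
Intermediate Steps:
$\left(3 + 2\right) \left(0 + 6\right) 3 = 5 \cdot 6 \cdot 3 = 30 \cdot 3 = 90$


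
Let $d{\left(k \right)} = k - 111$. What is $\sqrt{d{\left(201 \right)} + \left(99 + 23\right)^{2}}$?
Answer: $\sqrt{14974} \approx 122.37$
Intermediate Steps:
$d{\left(k \right)} = -111 + k$ ($d{\left(k \right)} = k - 111 = -111 + k$)
$\sqrt{d{\left(201 \right)} + \left(99 + 23\right)^{2}} = \sqrt{\left(-111 + 201\right) + \left(99 + 23\right)^{2}} = \sqrt{90 + 122^{2}} = \sqrt{90 + 14884} = \sqrt{14974}$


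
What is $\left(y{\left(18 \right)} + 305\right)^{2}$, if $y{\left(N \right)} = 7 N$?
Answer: $185761$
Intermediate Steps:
$\left(y{\left(18 \right)} + 305\right)^{2} = \left(7 \cdot 18 + 305\right)^{2} = \left(126 + 305\right)^{2} = 431^{2} = 185761$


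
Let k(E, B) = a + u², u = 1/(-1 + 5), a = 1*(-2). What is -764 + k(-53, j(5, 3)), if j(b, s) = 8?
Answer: -12255/16 ≈ -765.94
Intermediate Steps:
a = -2
u = ¼ (u = 1/4 = ¼ ≈ 0.25000)
k(E, B) = -31/16 (k(E, B) = -2 + (¼)² = -2 + 1/16 = -31/16)
-764 + k(-53, j(5, 3)) = -764 - 31/16 = -12255/16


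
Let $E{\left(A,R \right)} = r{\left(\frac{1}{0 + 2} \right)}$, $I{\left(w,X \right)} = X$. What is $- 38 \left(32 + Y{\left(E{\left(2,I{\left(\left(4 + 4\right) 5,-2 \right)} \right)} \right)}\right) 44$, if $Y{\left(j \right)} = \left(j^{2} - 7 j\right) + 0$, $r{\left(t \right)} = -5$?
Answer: $-153824$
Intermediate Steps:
$E{\left(A,R \right)} = -5$
$Y{\left(j \right)} = j^{2} - 7 j$
$- 38 \left(32 + Y{\left(E{\left(2,I{\left(\left(4 + 4\right) 5,-2 \right)} \right)} \right)}\right) 44 = - 38 \left(32 - 5 \left(-7 - 5\right)\right) 44 = - 38 \left(32 - -60\right) 44 = - 38 \left(32 + 60\right) 44 = \left(-38\right) 92 \cdot 44 = \left(-3496\right) 44 = -153824$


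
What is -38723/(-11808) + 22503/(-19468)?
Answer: 122035985/57469536 ≈ 2.1235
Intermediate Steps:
-38723/(-11808) + 22503/(-19468) = -38723*(-1/11808) + 22503*(-1/19468) = 38723/11808 - 22503/19468 = 122035985/57469536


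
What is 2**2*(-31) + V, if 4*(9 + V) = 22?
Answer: -255/2 ≈ -127.50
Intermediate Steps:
V = -7/2 (V = -9 + (1/4)*22 = -9 + 11/2 = -7/2 ≈ -3.5000)
2**2*(-31) + V = 2**2*(-31) - 7/2 = 4*(-31) - 7/2 = -124 - 7/2 = -255/2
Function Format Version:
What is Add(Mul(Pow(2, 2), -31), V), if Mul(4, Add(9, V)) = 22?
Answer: Rational(-255, 2) ≈ -127.50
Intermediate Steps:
V = Rational(-7, 2) (V = Add(-9, Mul(Rational(1, 4), 22)) = Add(-9, Rational(11, 2)) = Rational(-7, 2) ≈ -3.5000)
Add(Mul(Pow(2, 2), -31), V) = Add(Mul(Pow(2, 2), -31), Rational(-7, 2)) = Add(Mul(4, -31), Rational(-7, 2)) = Add(-124, Rational(-7, 2)) = Rational(-255, 2)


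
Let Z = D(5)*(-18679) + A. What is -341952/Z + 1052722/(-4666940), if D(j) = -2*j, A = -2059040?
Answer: -18754464881/436883920750 ≈ -0.042928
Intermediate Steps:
Z = -1872250 (Z = -2*5*(-18679) - 2059040 = -10*(-18679) - 2059040 = 186790 - 2059040 = -1872250)
-341952/Z + 1052722/(-4666940) = -341952/(-1872250) + 1052722/(-4666940) = -341952*(-1/1872250) + 1052722*(-1/4666940) = 170976/936125 - 526361/2333470 = -18754464881/436883920750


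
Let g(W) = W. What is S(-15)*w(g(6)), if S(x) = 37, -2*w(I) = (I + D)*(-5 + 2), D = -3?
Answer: 333/2 ≈ 166.50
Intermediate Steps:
w(I) = -9/2 + 3*I/2 (w(I) = -(I - 3)*(-5 + 2)/2 = -(-3 + I)*(-3)/2 = -(9 - 3*I)/2 = -9/2 + 3*I/2)
S(-15)*w(g(6)) = 37*(-9/2 + (3/2)*6) = 37*(-9/2 + 9) = 37*(9/2) = 333/2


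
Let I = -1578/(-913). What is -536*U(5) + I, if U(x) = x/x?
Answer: -487790/913 ≈ -534.27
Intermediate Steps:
U(x) = 1
I = 1578/913 (I = -1578*(-1/913) = 1578/913 ≈ 1.7284)
-536*U(5) + I = -536*1 + 1578/913 = -536 + 1578/913 = -487790/913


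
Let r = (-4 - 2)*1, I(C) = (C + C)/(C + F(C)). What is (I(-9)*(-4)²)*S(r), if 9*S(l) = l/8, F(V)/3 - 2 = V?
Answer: -⅘ ≈ -0.80000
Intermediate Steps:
F(V) = 6 + 3*V
I(C) = 2*C/(6 + 4*C) (I(C) = (C + C)/(C + (6 + 3*C)) = (2*C)/(6 + 4*C) = 2*C/(6 + 4*C))
r = -6 (r = -6*1 = -6)
S(l) = l/72 (S(l) = (l/8)/9 = l/72)
(I(-9)*(-4)²)*S(r) = (-9/(3 + 2*(-9))*(-4)²)*((1/72)*(-6)) = (-9/(3 - 18)*16)*(-1/12) = (-9/(-15)*16)*(-1/12) = (-9*(-1/15)*16)*(-1/12) = ((⅗)*16)*(-1/12) = (48/5)*(-1/12) = -⅘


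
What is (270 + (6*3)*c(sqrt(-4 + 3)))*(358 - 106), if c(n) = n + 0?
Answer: 68040 + 4536*I ≈ 68040.0 + 4536.0*I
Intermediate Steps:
c(n) = n
(270 + (6*3)*c(sqrt(-4 + 3)))*(358 - 106) = (270 + (6*3)*sqrt(-4 + 3))*(358 - 106) = (270 + 18*sqrt(-1))*252 = (270 + 18*I)*252 = 68040 + 4536*I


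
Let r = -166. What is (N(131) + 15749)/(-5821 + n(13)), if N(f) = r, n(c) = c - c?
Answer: -15583/5821 ≈ -2.6770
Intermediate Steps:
n(c) = 0
N(f) = -166
(N(131) + 15749)/(-5821 + n(13)) = (-166 + 15749)/(-5821 + 0) = 15583/(-5821) = 15583*(-1/5821) = -15583/5821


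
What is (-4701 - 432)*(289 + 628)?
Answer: -4706961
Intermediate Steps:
(-4701 - 432)*(289 + 628) = -5133*917 = -4706961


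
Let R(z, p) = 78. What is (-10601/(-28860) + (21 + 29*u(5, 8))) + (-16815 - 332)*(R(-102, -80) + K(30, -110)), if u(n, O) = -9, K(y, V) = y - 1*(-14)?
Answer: -60380131039/28860 ≈ -2.0922e+6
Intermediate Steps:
K(y, V) = 14 + y (K(y, V) = y + 14 = 14 + y)
(-10601/(-28860) + (21 + 29*u(5, 8))) + (-16815 - 332)*(R(-102, -80) + K(30, -110)) = (-10601/(-28860) + (21 + 29*(-9))) + (-16815 - 332)*(78 + (14 + 30)) = (-10601*(-1/28860) + (21 - 261)) - 17147*(78 + 44) = (10601/28860 - 240) - 17147*122 = -6915799/28860 - 2091934 = -60380131039/28860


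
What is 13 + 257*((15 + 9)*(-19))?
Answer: -117179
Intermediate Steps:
13 + 257*((15 + 9)*(-19)) = 13 + 257*(24*(-19)) = 13 + 257*(-456) = 13 - 117192 = -117179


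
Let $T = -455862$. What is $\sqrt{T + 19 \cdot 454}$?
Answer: $2 i \sqrt{111809} \approx 668.76 i$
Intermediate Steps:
$\sqrt{T + 19 \cdot 454} = \sqrt{-455862 + 19 \cdot 454} = \sqrt{-455862 + 8626} = \sqrt{-447236} = 2 i \sqrt{111809}$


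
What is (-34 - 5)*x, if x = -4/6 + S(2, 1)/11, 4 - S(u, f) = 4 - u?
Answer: 208/11 ≈ 18.909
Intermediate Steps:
S(u, f) = u (S(u, f) = 4 - (4 - u) = 4 + (-4 + u) = u)
x = -16/33 (x = -4/6 + 2/11 = -4*1/6 + 2*(1/11) = -2/3 + 2/11 = -16/33 ≈ -0.48485)
(-34 - 5)*x = (-34 - 5)*(-16/33) = -39*(-16/33) = 208/11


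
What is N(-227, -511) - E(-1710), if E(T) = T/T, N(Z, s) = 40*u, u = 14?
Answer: 559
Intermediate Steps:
N(Z, s) = 560 (N(Z, s) = 40*14 = 560)
E(T) = 1
N(-227, -511) - E(-1710) = 560 - 1*1 = 560 - 1 = 559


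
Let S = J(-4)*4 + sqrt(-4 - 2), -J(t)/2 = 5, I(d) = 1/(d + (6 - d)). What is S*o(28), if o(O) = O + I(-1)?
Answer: -3380/3 + 169*I*sqrt(6)/6 ≈ -1126.7 + 68.994*I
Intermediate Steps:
I(d) = 1/6
J(t) = -10 (J(t) = -2*5 = -10)
S = -40 + I*sqrt(6) (S = -10*4 + sqrt(-4 - 2) = -40 + sqrt(-6) = -40 + I*sqrt(6) ≈ -40.0 + 2.4495*I)
o(O) = 1/6 + O (o(O) = O + 1/6 = 1/6 + O)
S*o(28) = (-40 + I*sqrt(6))*(1/6 + 28) = (-40 + I*sqrt(6))*(169/6) = -3380/3 + 169*I*sqrt(6)/6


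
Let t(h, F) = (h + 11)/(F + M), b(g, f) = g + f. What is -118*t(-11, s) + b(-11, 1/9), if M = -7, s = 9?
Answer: -98/9 ≈ -10.889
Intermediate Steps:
b(g, f) = f + g
t(h, F) = (11 + h)/(-7 + F) (t(h, F) = (h + 11)/(F - 7) = (11 + h)/(-7 + F))
-118*t(-11, s) + b(-11, 1/9) = -118*(11 - 11)/(-7 + 9) + (1/9 - 11) = -118*0/2 + (1*(⅑) - 11) = -59*0 + (⅑ - 11) = -118*0 - 98/9 = 0 - 98/9 = -98/9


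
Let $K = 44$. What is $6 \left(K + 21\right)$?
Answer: $390$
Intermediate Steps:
$6 \left(K + 21\right) = 6 \left(44 + 21\right) = 6 \cdot 65 = 390$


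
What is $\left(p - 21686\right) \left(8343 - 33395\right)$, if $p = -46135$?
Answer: $1699051692$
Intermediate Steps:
$\left(p - 21686\right) \left(8343 - 33395\right) = \left(-46135 - 21686\right) \left(8343 - 33395\right) = \left(-67821\right) \left(-25052\right) = 1699051692$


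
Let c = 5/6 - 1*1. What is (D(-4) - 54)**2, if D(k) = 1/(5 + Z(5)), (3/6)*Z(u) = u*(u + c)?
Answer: 74597769/25600 ≈ 2914.0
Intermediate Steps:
c = -1/6 (c = 5*(1/6) - 1 = 5/6 - 1 = -1/6 ≈ -0.16667)
Z(u) = 2*u*(-1/6 + u) (Z(u) = 2*(u*(u - 1/6)) = 2*(u*(-1/6 + u)) = 2*u*(-1/6 + u))
D(k) = 3/160 (D(k) = 1/(5 + (1/3)*5*(-1 + 6*5)) = 1/(5 + (1/3)*5*(-1 + 30)) = 1/(5 + (1/3)*5*29) = 1/(5 + 145/3) = 1/(160/3) = 3/160)
(D(-4) - 54)**2 = (3/160 - 54)**2 = (-8637/160)**2 = 74597769/25600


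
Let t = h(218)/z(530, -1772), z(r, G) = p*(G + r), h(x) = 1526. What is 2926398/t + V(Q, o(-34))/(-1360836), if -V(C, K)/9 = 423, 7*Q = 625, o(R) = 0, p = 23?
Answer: -6319985876908587/115368652 ≈ -5.4781e+7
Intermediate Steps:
Q = 625/7 (Q = (1/7)*625 = 625/7 ≈ 89.286)
z(r, G) = 23*G + 23*r (z(r, G) = 23*(G + r) = 23*G + 23*r)
t = -763/14283 (t = 1526/(23*(-1772) + 23*530) = 1526/(-40756 + 12190) = 1526/(-28566) = 1526*(-1/28566) = -763/14283 ≈ -0.053420)
V(C, K) = -3807 (V(C, K) = -9*423 = -3807)
2926398/t + V(Q, o(-34))/(-1360836) = 2926398/(-763/14283) - 3807/(-1360836) = 2926398*(-14283/763) - 3807*(-1/1360836) = -41797742634/763 + 423/151204 = -6319985876908587/115368652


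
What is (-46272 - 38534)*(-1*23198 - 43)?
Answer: 1970976246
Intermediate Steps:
(-46272 - 38534)*(-1*23198 - 43) = -84806*(-23198 - 43) = -84806*(-23241) = 1970976246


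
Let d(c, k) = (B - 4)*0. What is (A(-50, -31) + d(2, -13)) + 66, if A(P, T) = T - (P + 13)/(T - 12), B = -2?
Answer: 1468/43 ≈ 34.140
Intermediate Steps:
d(c, k) = 0 (d(c, k) = (-2 - 4)*0 = -6*0 = 0)
A(P, T) = T - (13 + P)/(-12 + T)
(A(-50, -31) + d(2, -13)) + 66 = ((-13 + (-31)**2 - 1*(-50) - 12*(-31))/(-12 - 31) + 0) + 66 = ((-13 + 961 + 50 + 372)/(-43) + 0) + 66 = (-1/43*1370 + 0) + 66 = (-1370/43 + 0) + 66 = -1370/43 + 66 = 1468/43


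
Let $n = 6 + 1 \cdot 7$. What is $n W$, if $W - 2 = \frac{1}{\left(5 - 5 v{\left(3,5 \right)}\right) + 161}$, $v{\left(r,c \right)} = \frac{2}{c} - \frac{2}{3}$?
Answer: $\frac{13091}{502} \approx 26.078$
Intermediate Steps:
$v{\left(r,c \right)} = - \frac{2}{3} + \frac{2}{c}$ ($v{\left(r,c \right)} = \frac{2}{c} - \frac{2}{3} = - \frac{2}{3} + \frac{2}{c}$)
$W = \frac{1007}{502}$ ($W = 2 + \frac{1}{\left(5 - 5 \left(- \frac{2}{3} + \frac{2}{5}\right)\right) + 161} = 2 + \frac{1}{\left(5 - - \frac{4}{3}\right) + 161} = 2 + \frac{1}{\left(5 + \frac{4}{3}\right) + 161} = 2 + \frac{1}{\frac{19}{3} + 161} = 2 + \frac{1}{\frac{502}{3}} = 2 + \frac{3}{502} = \frac{1007}{502} \approx 2.006$)
$n = 13$ ($n = 6 + 7 = 13$)
$n W = 13 \cdot \frac{1007}{502} = \frac{13091}{502}$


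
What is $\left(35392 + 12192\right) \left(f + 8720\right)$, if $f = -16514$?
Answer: $-370869696$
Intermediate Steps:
$\left(35392 + 12192\right) \left(f + 8720\right) = \left(35392 + 12192\right) \left(-16514 + 8720\right) = 47584 \left(-7794\right) = -370869696$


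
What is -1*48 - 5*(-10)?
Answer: 2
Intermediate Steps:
-1*48 - 5*(-10) = -48 + 50 = 2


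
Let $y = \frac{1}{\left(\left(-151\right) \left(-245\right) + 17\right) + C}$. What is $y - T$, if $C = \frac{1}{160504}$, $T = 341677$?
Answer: $- \frac{2029757519179669}{5940574049} \approx -3.4168 \cdot 10^{5}$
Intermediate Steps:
$C = \frac{1}{160504} \approx 6.2304 \cdot 10^{-6}$
$y = \frac{160504}{5940574049}$ ($y = \frac{1}{\left(\left(-151\right) \left(-245\right) + 17\right) + \frac{1}{160504}} = \frac{1}{\left(36995 + 17\right) + \frac{1}{160504}} = \frac{1}{37012 + \frac{1}{160504}} = \frac{1}{\frac{5940574049}{160504}} = \frac{160504}{5940574049} \approx 2.7018 \cdot 10^{-5}$)
$y - T = \frac{160504}{5940574049} - 341677 = - \frac{2029757519179669}{5940574049}$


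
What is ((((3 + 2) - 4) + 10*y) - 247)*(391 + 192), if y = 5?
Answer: -114268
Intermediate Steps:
((((3 + 2) - 4) + 10*y) - 247)*(391 + 192) = ((((3 + 2) - 4) + 10*5) - 247)*(391 + 192) = (((5 - 4) + 50) - 247)*583 = ((1 + 50) - 247)*583 = (51 - 247)*583 = -196*583 = -114268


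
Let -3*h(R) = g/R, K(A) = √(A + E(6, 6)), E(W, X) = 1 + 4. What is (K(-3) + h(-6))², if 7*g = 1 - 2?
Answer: 31753/15876 - √2/63 ≈ 1.9776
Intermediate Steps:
g = -⅐ (g = (1 - 2)/7 = (⅐)*(-1) = -⅐ ≈ -0.14286)
E(W, X) = 5
K(A) = √(5 + A) (K(A) = √(A + 5) = √(5 + A))
h(R) = 1/(21*R) (h(R) = -(-1)/(21*R) = 1/(21*R))
(K(-3) + h(-6))² = (√(5 - 3) + (1/21)/(-6))² = (√2 + (1/21)*(-⅙))² = (√2 - 1/126)² = (-1/126 + √2)²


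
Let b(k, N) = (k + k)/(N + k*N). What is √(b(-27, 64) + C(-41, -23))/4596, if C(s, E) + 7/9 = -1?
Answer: I*√169897/1433952 ≈ 0.00028745*I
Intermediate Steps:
b(k, N) = 2*k/(N + N*k) (b(k, N) = (2*k)/(N + N*k) = 2*k/(N + N*k))
C(s, E) = -16/9 (C(s, E) = -7/9 - 1 = -16/9)
√(b(-27, 64) + C(-41, -23))/4596 = √(2*(-27)/(64*(1 - 27)) - 16/9)/4596 = √(2*(-27)*(1/64)/(-26) - 16/9)*(1/4596) = √(2*(-27)*(1/64)*(-1/26) - 16/9)*(1/4596) = √(27/832 - 16/9)*(1/4596) = √(-13069/7488)*(1/4596) = (I*√169897/312)*(1/4596) = I*√169897/1433952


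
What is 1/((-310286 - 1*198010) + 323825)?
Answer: -1/184471 ≈ -5.4209e-6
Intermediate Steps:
1/((-310286 - 1*198010) + 323825) = 1/((-310286 - 198010) + 323825) = 1/(-508296 + 323825) = 1/(-184471) = -1/184471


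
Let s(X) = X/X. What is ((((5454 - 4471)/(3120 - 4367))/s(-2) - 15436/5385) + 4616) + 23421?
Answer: 188246576368/6715095 ≈ 28033.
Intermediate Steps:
s(X) = 1
((((5454 - 4471)/(3120 - 4367))/s(-2) - 15436/5385) + 4616) + 23421 = ((((5454 - 4471)/(3120 - 4367))/1 - 15436/5385) + 4616) + 23421 = (((983/(-1247))*1 - 15436*1/5385) + 4616) + 23421 = (((983*(-1/1247))*1 - 15436/5385) + 4616) + 23421 = ((-983/1247*1 - 15436/5385) + 4616) + 23421 = ((-983/1247 - 15436/5385) + 4616) + 23421 = (-24542147/6715095 + 4616) + 23421 = 30972336373/6715095 + 23421 = 188246576368/6715095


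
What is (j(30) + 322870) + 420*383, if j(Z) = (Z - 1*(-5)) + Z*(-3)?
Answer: 483675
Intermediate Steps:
j(Z) = 5 - 2*Z (j(Z) = (Z + 5) - 3*Z = (5 + Z) - 3*Z = 5 - 2*Z)
(j(30) + 322870) + 420*383 = ((5 - 2*30) + 322870) + 420*383 = ((5 - 60) + 322870) + 160860 = (-55 + 322870) + 160860 = 322815 + 160860 = 483675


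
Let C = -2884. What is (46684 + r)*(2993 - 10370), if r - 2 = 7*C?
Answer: -195475746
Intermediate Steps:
r = -20186 (r = 2 + 7*(-2884) = 2 - 20188 = -20186)
(46684 + r)*(2993 - 10370) = (46684 - 20186)*(2993 - 10370) = 26498*(-7377) = -195475746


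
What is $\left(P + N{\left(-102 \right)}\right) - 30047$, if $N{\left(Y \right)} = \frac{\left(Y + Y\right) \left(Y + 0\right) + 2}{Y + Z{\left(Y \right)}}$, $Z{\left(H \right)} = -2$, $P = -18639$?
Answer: $- \frac{2542077}{52} \approx -48886.0$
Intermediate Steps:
$N{\left(Y \right)} = \frac{2 + 2 Y^{2}}{-2 + Y}$ ($N{\left(Y \right)} = \frac{\left(Y + Y\right) \left(Y + 0\right) + 2}{Y - 2} = \frac{2 Y Y + 2}{-2 + Y} = \frac{2 Y^{2} + 2}{-2 + Y} = \frac{2 + 2 Y^{2}}{-2 + Y}$)
$\left(P + N{\left(-102 \right)}\right) - 30047 = \left(-18639 + \frac{2 \left(1 + \left(-102\right)^{2}\right)}{-2 - 102}\right) - 30047 = \left(-18639 + \frac{2 \left(1 + 10404\right)}{-104}\right) - 30047 = \left(-18639 + 2 \left(- \frac{1}{104}\right) 10405\right) - 30047 = \left(-18639 - \frac{10405}{52}\right) - 30047 = - \frac{979633}{52} - 30047 = - \frac{2542077}{52}$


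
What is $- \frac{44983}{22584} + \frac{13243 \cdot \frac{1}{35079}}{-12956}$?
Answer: $- \frac{41553519187}{20861902248} \approx -1.9918$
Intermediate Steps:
$- \frac{44983}{22584} + \frac{13243 \cdot \frac{1}{35079}}{-12956} = \left(-44983\right) \frac{1}{22584} + 13243 \cdot \frac{1}{35079} \left(- \frac{1}{12956}\right) = - \frac{44983}{22584} + \frac{13243}{35079} \left(- \frac{1}{12956}\right) = - \frac{44983}{22584} - \frac{323}{11084964} = - \frac{41553519187}{20861902248}$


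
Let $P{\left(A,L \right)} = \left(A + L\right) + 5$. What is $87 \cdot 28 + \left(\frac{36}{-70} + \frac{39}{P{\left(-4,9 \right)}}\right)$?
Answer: $\frac{170757}{70} \approx 2439.4$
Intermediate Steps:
$P{\left(A,L \right)} = 5 + A + L$
$87 \cdot 28 + \left(\frac{36}{-70} + \frac{39}{P{\left(-4,9 \right)}}\right) = 87 \cdot 28 + \left(\frac{36}{-70} + \frac{39}{5 - 4 + 9}\right) = 2436 + \left(36 \left(- \frac{1}{70}\right) + \frac{39}{10}\right) = 2436 + \left(- \frac{18}{35} + 39 \cdot \frac{1}{10}\right) = 2436 + \left(- \frac{18}{35} + \frac{39}{10}\right) = 2436 + \frac{237}{70} = \frac{170757}{70}$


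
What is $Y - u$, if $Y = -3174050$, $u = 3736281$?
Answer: $-6910331$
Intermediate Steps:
$Y - u = -3174050 - 3736281 = -6910331$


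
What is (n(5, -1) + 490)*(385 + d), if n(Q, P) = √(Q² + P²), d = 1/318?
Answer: 29995595/159 + 122431*√26/318 ≈ 1.9061e+5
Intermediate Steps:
d = 1/318 ≈ 0.0031447
n(Q, P) = √(P² + Q²)
(n(5, -1) + 490)*(385 + d) = (√((-1)² + 5²) + 490)*(385 + 1/318) = (√(1 + 25) + 490)*(122431/318) = (√26 + 490)*(122431/318) = (490 + √26)*(122431/318) = 29995595/159 + 122431*√26/318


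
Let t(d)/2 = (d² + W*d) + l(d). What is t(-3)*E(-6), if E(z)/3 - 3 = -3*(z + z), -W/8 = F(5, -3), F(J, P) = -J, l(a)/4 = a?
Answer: -28782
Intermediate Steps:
l(a) = 4*a
W = 40 (W = -(-8)*5 = -8*(-5) = 40)
t(d) = 2*d² + 88*d (t(d) = 2*((d² + 40*d) + 4*d) = 2*(d² + 44*d) = 2*d² + 88*d)
E(z) = 9 - 18*z (E(z) = 9 + 3*(-3*(z + z)) = 9 + 3*(-6*z) = 9 - 18*z)
t(-3)*E(-6) = (2*(-3)*(44 - 3))*(9 - 18*(-6)) = (2*(-3)*41)*(9 + 108) = -246*117 = -28782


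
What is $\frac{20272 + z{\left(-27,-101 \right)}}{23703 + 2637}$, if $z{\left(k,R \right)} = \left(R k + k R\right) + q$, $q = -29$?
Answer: $\frac{25697}{26340} \approx 0.97559$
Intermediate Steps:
$z{\left(k,R \right)} = -29 + 2 R k$ ($z{\left(k,R \right)} = \left(R k + k R\right) - 29 = \left(R k + R k\right) - 29 = 2 R k - 29 = -29 + 2 R k$)
$\frac{20272 + z{\left(-27,-101 \right)}}{23703 + 2637} = \frac{20272 - \left(29 + 202 \left(-27\right)\right)}{23703 + 2637} = \frac{20272 + \left(-29 + 5454\right)}{26340} = \left(20272 + 5425\right) \frac{1}{26340} = 25697 \cdot \frac{1}{26340} = \frac{25697}{26340}$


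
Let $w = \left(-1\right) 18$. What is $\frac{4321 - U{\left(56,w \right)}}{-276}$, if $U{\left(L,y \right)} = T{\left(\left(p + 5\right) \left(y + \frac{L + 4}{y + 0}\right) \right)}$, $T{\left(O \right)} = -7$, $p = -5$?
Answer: $- \frac{1082}{69} \approx -15.681$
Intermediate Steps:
$w = -18$
$U{\left(L,y \right)} = -7$
$\frac{4321 - U{\left(56,w \right)}}{-276} = \frac{4321 - -7}{-276} = \left(4321 + 7\right) \left(- \frac{1}{276}\right) = 4328 \left(- \frac{1}{276}\right) = - \frac{1082}{69}$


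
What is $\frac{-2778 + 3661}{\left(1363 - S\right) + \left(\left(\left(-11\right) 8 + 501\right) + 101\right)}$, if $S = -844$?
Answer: $\frac{883}{2721} \approx 0.32451$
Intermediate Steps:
$\frac{-2778 + 3661}{\left(1363 - S\right) + \left(\left(\left(-11\right) 8 + 501\right) + 101\right)} = \frac{-2778 + 3661}{\left(1363 - -844\right) + \left(\left(\left(-11\right) 8 + 501\right) + 101\right)} = \frac{883}{\left(1363 + 844\right) + \left(\left(-88 + 501\right) + 101\right)} = \frac{883}{2207 + \left(413 + 101\right)} = \frac{883}{2207 + 514} = \frac{883}{2721}$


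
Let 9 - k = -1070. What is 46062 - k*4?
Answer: 41746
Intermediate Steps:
k = 1079 (k = 9 - 1*(-1070) = 9 + 1070 = 1079)
46062 - k*4 = 46062 - 1079*4 = 46062 - 1*4316 = 46062 - 4316 = 41746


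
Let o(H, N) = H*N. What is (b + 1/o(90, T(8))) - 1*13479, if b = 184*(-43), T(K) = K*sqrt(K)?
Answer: -21391 + sqrt(2)/2880 ≈ -21391.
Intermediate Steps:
T(K) = K**(3/2)
b = -7912
(b + 1/o(90, T(8))) - 1*13479 = (-7912 + 1/(90*8**(3/2))) - 1*13479 = (-7912 + 1/(90*(16*sqrt(2)))) - 13479 = (-7912 + 1/(1440*sqrt(2))) - 13479 = (-7912 + sqrt(2)/2880) - 13479 = -21391 + sqrt(2)/2880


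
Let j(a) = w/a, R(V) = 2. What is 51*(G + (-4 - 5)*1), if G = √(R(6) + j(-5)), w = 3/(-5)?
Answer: -459 + 51*√53/5 ≈ -384.74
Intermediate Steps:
w = -⅗ (w = 3*(-⅕) = -⅗ ≈ -0.60000)
j(a) = -3/(5*a)
G = √53/5 (G = √(2 - ⅗/(-5)) = √(2 - ⅗*(-⅕)) = √(2 + 3/25) = √(53/25) = √53/5 ≈ 1.4560)
51*(G + (-4 - 5)*1) = 51*(√53/5 + (-4 - 5)*1) = 51*(√53/5 - 9*1) = 51*(√53/5 - 9) = 51*(-9 + √53/5) = -459 + 51*√53/5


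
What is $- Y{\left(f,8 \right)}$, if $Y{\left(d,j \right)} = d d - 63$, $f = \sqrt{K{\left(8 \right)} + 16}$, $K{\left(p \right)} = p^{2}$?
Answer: $-17$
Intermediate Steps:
$f = 4 \sqrt{5}$ ($f = \sqrt{8^{2} + 16} = \sqrt{64 + 16} = \sqrt{80} = 4 \sqrt{5} \approx 8.9443$)
$Y{\left(d,j \right)} = -63 + d^{2}$ ($Y{\left(d,j \right)} = d^{2} - 63 = -63 + d^{2}$)
$- Y{\left(f,8 \right)} = - (-63 + \left(4 \sqrt{5}\right)^{2}) = - (-63 + 80) = \left(-1\right) 17 = -17$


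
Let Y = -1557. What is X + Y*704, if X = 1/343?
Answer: -375971903/343 ≈ -1.0961e+6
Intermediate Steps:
X = 1/343 ≈ 0.0029155
X + Y*704 = 1/343 - 1557*704 = 1/343 - 1096128 = -375971903/343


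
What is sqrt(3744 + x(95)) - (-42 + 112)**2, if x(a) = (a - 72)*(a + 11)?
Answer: -4900 + sqrt(6182) ≈ -4821.4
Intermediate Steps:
x(a) = (-72 + a)*(11 + a)
sqrt(3744 + x(95)) - (-42 + 112)**2 = sqrt(3744 + (-792 + 95**2 - 61*95)) - (-42 + 112)**2 = sqrt(3744 + (-792 + 9025 - 5795)) - 1*70**2 = sqrt(3744 + 2438) - 1*4900 = sqrt(6182) - 4900 = -4900 + sqrt(6182)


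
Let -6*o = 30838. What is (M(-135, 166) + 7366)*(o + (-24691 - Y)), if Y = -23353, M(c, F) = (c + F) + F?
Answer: -48990593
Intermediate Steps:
M(c, F) = c + 2*F (M(c, F) = (F + c) + F = c + 2*F)
o = -15419/3 (o = -1/6*30838 = -15419/3 ≈ -5139.7)
(M(-135, 166) + 7366)*(o + (-24691 - Y)) = ((-135 + 2*166) + 7366)*(-15419/3 + (-24691 - 1*(-23353))) = ((-135 + 332) + 7366)*(-15419/3 + (-24691 + 23353)) = (197 + 7366)*(-15419/3 - 1338) = 7563*(-19433/3) = -48990593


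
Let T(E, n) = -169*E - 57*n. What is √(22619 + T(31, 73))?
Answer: √13219 ≈ 114.97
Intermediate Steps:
√(22619 + T(31, 73)) = √(22619 + (-169*31 - 57*73)) = √(22619 + (-5239 - 4161)) = √(22619 - 9400) = √13219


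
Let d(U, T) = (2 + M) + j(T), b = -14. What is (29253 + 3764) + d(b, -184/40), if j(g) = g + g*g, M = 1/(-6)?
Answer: 4955309/150 ≈ 33035.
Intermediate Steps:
M = -1/6 ≈ -0.16667
j(g) = g + g**2
d(U, T) = 11/6 + T*(1 + T) (d(U, T) = (2 - 1/6) + T*(1 + T) = 11/6 + T*(1 + T))
(29253 + 3764) + d(b, -184/40) = (29253 + 3764) + (11/6 - 184/40 + (-184/40)**2) = 33017 + (11/6 - 184*1/40 + (-184*1/40)**2) = 33017 + (11/6 - 23/5 + (-23/5)**2) = 33017 + (11/6 - 23/5 + 529/25) = 33017 + 2759/150 = 4955309/150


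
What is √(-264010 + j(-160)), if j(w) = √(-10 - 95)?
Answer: √(-264010 + I*√105) ≈ 0.01 + 513.82*I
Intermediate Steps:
j(w) = I*√105 (j(w) = √(-105) = I*√105)
√(-264010 + j(-160)) = √(-264010 + I*√105)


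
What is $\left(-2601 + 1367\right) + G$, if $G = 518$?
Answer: $-716$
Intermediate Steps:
$\left(-2601 + 1367\right) + G = \left(-2601 + 1367\right) + 518 = -1234 + 518 = -716$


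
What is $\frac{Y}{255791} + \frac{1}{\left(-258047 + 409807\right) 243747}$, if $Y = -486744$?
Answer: $- \frac{18005169070935889}{9461976319973520} \approx -1.9029$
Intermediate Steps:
$\frac{Y}{255791} + \frac{1}{\left(-258047 + 409807\right) 243747} = - \frac{486744}{255791} + \frac{1}{\left(-258047 + 409807\right) 243747} = \left(-486744\right) \frac{1}{255791} + \frac{1}{151760} \cdot \frac{1}{243747} = - \frac{486744}{255791} + \frac{1}{151760} \cdot \frac{1}{243747} = - \frac{486744}{255791} + \frac{1}{36991044720} = - \frac{18005169070935889}{9461976319973520}$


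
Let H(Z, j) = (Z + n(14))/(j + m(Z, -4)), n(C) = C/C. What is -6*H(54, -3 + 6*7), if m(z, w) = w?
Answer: -66/7 ≈ -9.4286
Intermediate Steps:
n(C) = 1
H(Z, j) = (1 + Z)/(-4 + j) (H(Z, j) = (Z + 1)/(j - 4) = (1 + Z)/(-4 + j))
-6*H(54, -3 + 6*7) = -6*(1 + 54)/(-4 + (-3 + 6*7)) = -6*55/(-4 + (-3 + 42)) = -6*55/(-4 + 39) = -6*55/35 = -6*11/7 = -66/7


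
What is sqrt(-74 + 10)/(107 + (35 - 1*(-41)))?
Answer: 8*I/183 ≈ 0.043716*I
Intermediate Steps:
sqrt(-74 + 10)/(107 + (35 - 1*(-41))) = sqrt(-64)/(107 + (35 + 41)) = (8*I)/(107 + 76) = (8*I)/183 = (8*I)*(1/183) = 8*I/183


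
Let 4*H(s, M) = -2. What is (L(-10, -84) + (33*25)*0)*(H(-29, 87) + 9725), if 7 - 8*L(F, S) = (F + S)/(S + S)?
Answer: 3507303/448 ≈ 7828.8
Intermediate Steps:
L(F, S) = 7/8 - (F + S)/(16*S) (L(F, S) = 7/8 - (F + S)/(8*(S + S)) = 7/8 - (F + S)/(8*(2*S)) = 7/8 - (F + S)*1/(2*S)/8 = 7/8 - (F + S)/(16*S))
H(s, M) = -½ (H(s, M) = (¼)*(-2) = -½)
(L(-10, -84) + (33*25)*0)*(H(-29, 87) + 9725) = ((1/16)*(-1*(-10) + 13*(-84))/(-84) + (33*25)*0)*(-½ + 9725) = ((1/16)*(-1/84)*(10 - 1092) + 825*0)*(19449/2) = ((1/16)*(-1/84)*(-1082) + 0)*(19449/2) = (541/672 + 0)*(19449/2) = (541/672)*(19449/2) = 3507303/448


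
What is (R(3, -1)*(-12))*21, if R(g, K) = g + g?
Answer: -1512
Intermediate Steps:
R(g, K) = 2*g
(R(3, -1)*(-12))*21 = ((2*3)*(-12))*21 = (6*(-12))*21 = -72*21 = -1512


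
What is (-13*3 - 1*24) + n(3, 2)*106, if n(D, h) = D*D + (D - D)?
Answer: 891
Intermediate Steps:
n(D, h) = D**2 (n(D, h) = D**2 + 0 = D**2)
(-13*3 - 1*24) + n(3, 2)*106 = (-13*3 - 1*24) + 3**2*106 = (-39 - 24) + 9*106 = -63 + 954 = 891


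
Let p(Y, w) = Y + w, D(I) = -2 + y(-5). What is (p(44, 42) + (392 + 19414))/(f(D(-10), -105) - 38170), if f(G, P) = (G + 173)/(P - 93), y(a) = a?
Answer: -1969308/3778913 ≈ -0.52113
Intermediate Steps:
D(I) = -7 (D(I) = -2 - 5 = -7)
f(G, P) = (173 + G)/(-93 + P)
(p(44, 42) + (392 + 19414))/(f(D(-10), -105) - 38170) = ((44 + 42) + (392 + 19414))/((173 - 7)/(-93 - 105) - 38170) = (86 + 19806)/(166/(-198) - 38170) = 19892/(-1/198*166 - 38170) = 19892/(-83/99 - 38170) = 19892/(-3778913/99) = 19892*(-99/3778913) = -1969308/3778913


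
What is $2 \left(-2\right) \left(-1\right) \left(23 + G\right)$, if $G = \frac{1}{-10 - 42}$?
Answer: $\frac{1195}{13} \approx 91.923$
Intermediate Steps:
$G = - \frac{1}{52}$ ($G = \frac{1}{-52} = - \frac{1}{52} \approx -0.019231$)
$2 \left(-2\right) \left(-1\right) \left(23 + G\right) = 2 \left(-2\right) \left(-1\right) \left(23 - \frac{1}{52}\right) = \left(-4\right) \left(-1\right) \frac{1195}{52} = 4 \cdot \frac{1195}{52} = \frac{1195}{13}$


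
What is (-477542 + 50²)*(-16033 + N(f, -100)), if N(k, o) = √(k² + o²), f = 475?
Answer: 7616348386 - 11876050*√377 ≈ 7.3858e+9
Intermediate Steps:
(-477542 + 50²)*(-16033 + N(f, -100)) = (-477542 + 50²)*(-16033 + √(475² + (-100)²)) = (-477542 + 2500)*(-16033 + √(225625 + 10000)) = -475042*(-16033 + √235625) = -475042*(-16033 + 25*√377) = 7616348386 - 11876050*√377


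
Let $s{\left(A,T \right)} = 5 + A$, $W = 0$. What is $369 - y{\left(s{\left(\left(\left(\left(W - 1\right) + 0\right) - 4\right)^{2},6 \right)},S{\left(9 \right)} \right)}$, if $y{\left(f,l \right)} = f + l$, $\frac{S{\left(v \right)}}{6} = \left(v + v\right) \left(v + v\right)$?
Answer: $-1605$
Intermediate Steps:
$S{\left(v \right)} = 24 v^{2}$ ($S{\left(v \right)} = 6 \left(v + v\right) \left(v + v\right) = 6 \cdot 2 v 2 v = 6 \cdot 4 v^{2} = 24 v^{2}$)
$369 - y{\left(s{\left(\left(\left(\left(W - 1\right) + 0\right) - 4\right)^{2},6 \right)},S{\left(9 \right)} \right)} = 369 - \left(\left(5 + \left(\left(\left(0 - 1\right) + 0\right) - 4\right)^{2}\right) + 24 \cdot 9^{2}\right) = 369 - \left(\left(5 + \left(\left(-1 + 0\right) - 4\right)^{2}\right) + 24 \cdot 81\right) = 369 - \left(\left(5 + \left(-1 - 4\right)^{2}\right) + 1944\right) = 369 - \left(\left(5 + \left(-5\right)^{2}\right) + 1944\right) = 369 - \left(\left(5 + 25\right) + 1944\right) = 369 - \left(30 + 1944\right) = 369 - 1974 = -1605$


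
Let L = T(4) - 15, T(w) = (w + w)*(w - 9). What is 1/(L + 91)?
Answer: 1/36 ≈ 0.027778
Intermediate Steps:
T(w) = 2*w*(-9 + w) (T(w) = (2*w)*(-9 + w) = 2*w*(-9 + w))
L = -55 (L = 2*4*(-9 + 4) - 15 = 2*4*(-5) - 15 = -40 - 15 = -55)
1/(L + 91) = 1/(-55 + 91) = 1/36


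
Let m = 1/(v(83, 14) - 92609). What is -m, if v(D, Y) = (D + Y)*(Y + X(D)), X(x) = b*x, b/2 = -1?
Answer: 1/107353 ≈ 9.3151e-6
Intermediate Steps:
b = -2 (b = 2*(-1) = -2)
X(x) = -2*x
v(D, Y) = (D + Y)*(Y - 2*D)
m = -1/107353 (m = 1/((14**2 - 2*83**2 - 1*83*14) - 92609) = 1/((196 - 2*6889 - 1162) - 92609) = 1/((196 - 13778 - 1162) - 92609) = 1/(-14744 - 92609) = 1/(-107353) = -1/107353 ≈ -9.3151e-6)
-m = -1*(-1/107353) = 1/107353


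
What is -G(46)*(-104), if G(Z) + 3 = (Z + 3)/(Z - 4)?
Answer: -572/3 ≈ -190.67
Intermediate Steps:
G(Z) = -3 + (3 + Z)/(-4 + Z) (G(Z) = -3 + (Z + 3)/(Z - 4) = -3 + (3 + Z)/(-4 + Z))
-G(46)*(-104) = -(15 - 2*46)/(-4 + 46)*(-104) = -(15 - 92)/42*(-104) = -(-77)/42*(-104) = -1*(-11/6)*(-104) = (11/6)*(-104) = -572/3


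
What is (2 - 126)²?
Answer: 15376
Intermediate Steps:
(2 - 126)² = (-124)² = 15376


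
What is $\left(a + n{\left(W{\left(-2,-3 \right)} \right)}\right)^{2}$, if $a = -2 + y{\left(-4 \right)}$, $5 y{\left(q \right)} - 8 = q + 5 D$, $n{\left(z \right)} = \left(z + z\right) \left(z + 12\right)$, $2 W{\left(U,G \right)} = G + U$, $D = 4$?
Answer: $\frac{199809}{100} \approx 1998.1$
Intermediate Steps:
$W{\left(U,G \right)} = \frac{G}{2} + \frac{U}{2}$ ($W{\left(U,G \right)} = \frac{G + U}{2} = \frac{G}{2} + \frac{U}{2}$)
$n{\left(z \right)} = 2 z \left(12 + z\right)$
$y{\left(q \right)} = \frac{28}{5} + \frac{q}{5}$ ($y{\left(q \right)} = \frac{8}{5} + \frac{q + 5 \cdot 4}{5} = \frac{8}{5} + \frac{q + 20}{5} = \frac{8}{5} + \frac{20 + q}{5} = \frac{8}{5} + \left(4 + \frac{q}{5}\right) = \frac{28}{5} + \frac{q}{5}$)
$a = \frac{14}{5}$ ($a = -2 + \left(\frac{28}{5} + \frac{1}{5} \left(-4\right)\right) = -2 + \left(\frac{28}{5} - \frac{4}{5}\right) = -2 + \frac{24}{5} = \frac{14}{5} \approx 2.8$)
$\left(a + n{\left(W{\left(-2,-3 \right)} \right)}\right)^{2} = \left(\frac{14}{5} + 2 \left(\frac{1}{2} \left(-3\right) + \frac{1}{2} \left(-2\right)\right) \left(12 + \left(\frac{1}{2} \left(-3\right) + \frac{1}{2} \left(-2\right)\right)\right)\right)^{2} = \left(\frac{14}{5} + 2 \left(- \frac{3}{2} - 1\right) \left(12 - \frac{5}{2}\right)\right)^{2} = \left(\frac{14}{5} + 2 \left(- \frac{5}{2}\right) \left(12 - \frac{5}{2}\right)\right)^{2} = \left(\frac{14}{5} + 2 \left(- \frac{5}{2}\right) \frac{19}{2}\right)^{2} = \left(\frac{14}{5} - \frac{95}{2}\right)^{2} = \left(- \frac{447}{10}\right)^{2} = \frac{199809}{100}$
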